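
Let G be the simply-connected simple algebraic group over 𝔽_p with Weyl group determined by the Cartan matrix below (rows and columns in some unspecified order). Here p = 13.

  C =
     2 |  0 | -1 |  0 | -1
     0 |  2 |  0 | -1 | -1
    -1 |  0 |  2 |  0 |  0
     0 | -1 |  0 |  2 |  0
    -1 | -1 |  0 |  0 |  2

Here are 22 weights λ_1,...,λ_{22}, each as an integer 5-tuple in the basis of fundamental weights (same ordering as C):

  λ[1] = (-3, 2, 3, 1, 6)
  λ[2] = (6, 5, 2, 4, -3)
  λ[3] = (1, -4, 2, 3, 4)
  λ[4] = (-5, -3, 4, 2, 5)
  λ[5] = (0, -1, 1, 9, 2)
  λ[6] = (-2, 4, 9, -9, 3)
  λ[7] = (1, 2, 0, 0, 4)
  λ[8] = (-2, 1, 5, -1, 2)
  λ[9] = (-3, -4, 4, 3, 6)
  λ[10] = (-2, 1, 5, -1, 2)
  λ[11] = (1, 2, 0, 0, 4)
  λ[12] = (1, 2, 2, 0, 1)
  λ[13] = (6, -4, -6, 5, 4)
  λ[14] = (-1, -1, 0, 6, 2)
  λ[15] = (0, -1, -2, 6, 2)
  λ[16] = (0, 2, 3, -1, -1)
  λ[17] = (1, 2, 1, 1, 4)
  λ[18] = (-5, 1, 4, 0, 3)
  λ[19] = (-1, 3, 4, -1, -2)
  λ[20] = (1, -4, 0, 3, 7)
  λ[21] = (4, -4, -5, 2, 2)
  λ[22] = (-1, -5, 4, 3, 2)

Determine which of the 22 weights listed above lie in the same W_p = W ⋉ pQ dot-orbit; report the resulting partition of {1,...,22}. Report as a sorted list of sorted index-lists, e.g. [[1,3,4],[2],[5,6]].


Type A_5, rank 5, |W|=720; reorder rows/cols to standard.

Each λ_j+ρ reduced to Ā_13; 5-tuples below use C's row order:

  [1] (2, 3, 1, 1, 5);  [2] (2, 3, 3, 1, 2);  [3] (2, 3, 3, 1, 2);  [4] (4, 2, 1, 1, 0);  [5] (0, 0, 1, 7, 3);  [6] (1, 3, 4, 0, 0);  [7] (2, 3, 1, 1, 5);  [8] (1, 2, 5, 0, 2);  [9] (2, 3, 3, 1, 2);  [10] (1, 2, 5, 0, 2);  [11] (2, 3, 1, 1, 5);  [12] (2, 3, 3, 1, 2);  [13] (2, 3, 3, 1, 2);  [14] (0, 0, 1, 7, 3);  [15] (0, 0, 1, 7, 3);  [16] (1, 3, 4, 0, 0);  [17] (2, 3, 1, 1, 5);  [18] (4, 2, 1, 1, 0);  [19] (1, 3, 4, 0, 0);  [20] (2, 3, 1, 1, 5);  [21] (1, 3, 4, 0, 0);  [22] (1, 3, 4, 0, 0)

Partition of {1..22} into 6 W_13-dot-orbits:

[[1, 7, 11, 17, 20], [2, 3, 9, 12, 13], [4, 18], [5, 14, 15], [6, 16, 19, 21, 22], [8, 10]]


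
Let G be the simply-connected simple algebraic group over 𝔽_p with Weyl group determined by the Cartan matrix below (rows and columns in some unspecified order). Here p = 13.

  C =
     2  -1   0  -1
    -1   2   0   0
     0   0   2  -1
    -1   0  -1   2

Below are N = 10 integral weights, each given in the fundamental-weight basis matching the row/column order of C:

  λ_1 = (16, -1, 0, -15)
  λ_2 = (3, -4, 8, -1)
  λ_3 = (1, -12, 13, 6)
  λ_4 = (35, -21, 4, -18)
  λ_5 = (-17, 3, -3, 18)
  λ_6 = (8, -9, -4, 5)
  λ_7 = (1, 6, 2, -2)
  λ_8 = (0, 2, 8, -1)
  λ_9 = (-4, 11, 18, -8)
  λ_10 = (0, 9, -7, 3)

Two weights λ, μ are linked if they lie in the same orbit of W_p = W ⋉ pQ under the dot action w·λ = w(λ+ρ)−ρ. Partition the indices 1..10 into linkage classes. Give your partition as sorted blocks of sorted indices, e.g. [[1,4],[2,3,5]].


C ↔ A_4 under row/col permutation; |W(A_4)| = 120.

W_13-reps of the 10 weights in Ā_13 (same 4-coord order as C):

  1: (1, 3, 9, 0);  2: (1, 3, 9, 0);  3: (1, 7, 2, 1);  4: (1, 6, 1, 3);  5: (1, 6, 1, 3);  6: (1, 6, 1, 3);  7: (1, 7, 2, 1);  8: (1, 3, 9, 0);  9: (1, 6, 1, 3);  10: (1, 7, 2, 1)

Partition of {1..10} into 3 W_13-dot-orbits:

[[1, 2, 8], [3, 7, 10], [4, 5, 6, 9]]


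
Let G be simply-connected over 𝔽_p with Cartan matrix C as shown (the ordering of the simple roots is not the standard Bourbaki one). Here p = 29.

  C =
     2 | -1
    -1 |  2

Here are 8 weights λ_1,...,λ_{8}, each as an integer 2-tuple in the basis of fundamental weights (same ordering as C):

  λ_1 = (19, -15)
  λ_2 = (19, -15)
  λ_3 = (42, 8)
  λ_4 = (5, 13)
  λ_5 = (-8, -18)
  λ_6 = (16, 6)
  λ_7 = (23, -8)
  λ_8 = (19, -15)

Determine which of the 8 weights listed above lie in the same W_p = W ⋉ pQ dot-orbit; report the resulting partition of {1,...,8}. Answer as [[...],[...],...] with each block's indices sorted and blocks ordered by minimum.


Type A_2, rank 2, |W|=6; reorder rows/cols to standard.

Folding the 8 weights λ_j+ρ into Ā_29 (reps in the given 2-coord order):

  λ_1+ρ ↦ (6, 14) · λ_2+ρ ↦ (6, 14) · λ_3+ρ ↦ (6, 14) · λ_4+ρ ↦ (6, 14) · λ_5+ρ ↦ (17, 7) · λ_6+ρ ↦ (17, 7) · λ_7+ρ ↦ (17, 7) · λ_8+ρ ↦ (6, 14)

These 8 weights hit 2 W_29-dot-orbits; sizes (5, 3):

[[1, 2, 3, 4, 8], [5, 6, 7]]


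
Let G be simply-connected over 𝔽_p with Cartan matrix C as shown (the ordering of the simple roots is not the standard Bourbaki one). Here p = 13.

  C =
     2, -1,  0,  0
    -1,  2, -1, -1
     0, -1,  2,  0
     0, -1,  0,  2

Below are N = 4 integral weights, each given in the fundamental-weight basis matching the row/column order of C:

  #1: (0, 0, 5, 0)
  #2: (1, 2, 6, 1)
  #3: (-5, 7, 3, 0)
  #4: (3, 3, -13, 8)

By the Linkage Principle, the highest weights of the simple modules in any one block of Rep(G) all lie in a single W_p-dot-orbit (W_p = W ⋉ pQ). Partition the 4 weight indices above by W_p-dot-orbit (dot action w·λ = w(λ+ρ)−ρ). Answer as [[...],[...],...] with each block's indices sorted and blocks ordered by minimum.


Dynkin diagram of C (from the 6 off-diagonal −1 entries): D_4.

Ā_13 reps of the 4 weights (D_4, coords as presented):

  [1] (1, 1, 6, 1)
  [2] (1, 1, 6, 1)
  [3] (4, 0, 4, 1)
  [4] (4, 0, 4, 1)

2 distinct reps among the 4 weights ⇒ 2 W_13-linkage classes:

[[1, 2], [3, 4]]


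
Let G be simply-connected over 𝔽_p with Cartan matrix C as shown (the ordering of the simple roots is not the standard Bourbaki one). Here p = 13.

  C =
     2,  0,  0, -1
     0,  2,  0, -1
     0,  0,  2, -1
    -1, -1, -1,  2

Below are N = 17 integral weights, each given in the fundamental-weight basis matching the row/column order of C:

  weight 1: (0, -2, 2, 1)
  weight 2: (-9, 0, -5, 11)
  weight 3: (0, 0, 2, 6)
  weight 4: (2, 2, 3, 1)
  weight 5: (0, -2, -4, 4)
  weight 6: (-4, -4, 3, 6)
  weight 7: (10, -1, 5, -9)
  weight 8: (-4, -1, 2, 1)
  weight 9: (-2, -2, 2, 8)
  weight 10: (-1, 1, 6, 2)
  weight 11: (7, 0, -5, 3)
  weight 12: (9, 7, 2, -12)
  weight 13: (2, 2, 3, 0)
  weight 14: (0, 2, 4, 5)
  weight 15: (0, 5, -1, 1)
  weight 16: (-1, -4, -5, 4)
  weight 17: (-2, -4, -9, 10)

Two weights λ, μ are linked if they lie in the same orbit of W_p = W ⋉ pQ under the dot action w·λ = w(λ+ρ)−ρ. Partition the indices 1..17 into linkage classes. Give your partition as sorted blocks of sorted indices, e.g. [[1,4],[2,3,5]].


Cartan matrix: type D_4 (|W|=192); un-permuting the 4 rows.

Alcove-folded reps (p=13, 17 weights, presented ϖ-order):

    1: (1, 1, 3, 1)
    2: (8, 1, 4, 0)
    3: (1, 1, 3, 1)
    4: (3, 3, 4, 1)
    5: (1, 1, 3, 1)
    6: (3, 3, 4, 1)
    7: (1, 6, 0, 2)
    8: (2, 1, 2, 0)
    9: (1, 1, 3, 1)
    10: (0, 2, 7, 1)
    11: (8, 1, 4, 0)
    12: (0, 2, 7, 1)
    13: (3, 3, 4, 1)
    14: (1, 1, 3, 1)
    15: (1, 6, 0, 2)
    16: (2, 1, 2, 0)
    17: (0, 2, 7, 1)

6 distinct reps among the 17 weights ⇒ 6 W_13-linkage classes:

[[1, 3, 5, 9, 14], [2, 11], [4, 6, 13], [7, 15], [8, 16], [10, 12, 17]]


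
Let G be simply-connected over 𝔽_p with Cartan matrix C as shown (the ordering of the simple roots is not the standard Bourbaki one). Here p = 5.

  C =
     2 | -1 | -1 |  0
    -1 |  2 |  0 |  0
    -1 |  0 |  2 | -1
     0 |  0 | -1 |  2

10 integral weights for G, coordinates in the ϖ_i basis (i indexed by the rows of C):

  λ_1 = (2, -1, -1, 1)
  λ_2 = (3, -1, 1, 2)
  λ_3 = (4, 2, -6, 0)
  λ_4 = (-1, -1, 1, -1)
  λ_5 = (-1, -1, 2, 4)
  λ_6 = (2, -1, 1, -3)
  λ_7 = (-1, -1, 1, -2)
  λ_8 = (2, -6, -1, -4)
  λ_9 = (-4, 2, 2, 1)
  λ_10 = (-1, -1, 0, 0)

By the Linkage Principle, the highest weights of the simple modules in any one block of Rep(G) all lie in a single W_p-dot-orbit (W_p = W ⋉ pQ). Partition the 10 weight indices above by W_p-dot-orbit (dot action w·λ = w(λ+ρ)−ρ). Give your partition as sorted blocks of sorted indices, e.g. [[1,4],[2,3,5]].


A_4 Cartan matrix, 4 simple roots permuted; ρ=(1,1,1,1).

Ā_5 reps of the 10 weights (A_4, coords as presented):

  λ_1+ρ ↦ (3, 0, 0, 2) · λ_2+ρ ↦ (0, 3, 1, 0) · λ_3+ρ ↦ (0, 0, 1, 1) · λ_4+ρ ↦ (0, 0, 2, 0) · λ_5+ρ ↦ (3, 0, 0, 2) · λ_6+ρ ↦ (3, 0, 0, 2) · λ_7+ρ ↦ (0, 0, 1, 1) · λ_8+ρ ↦ (3, 0, 0, 2) · λ_9+ρ ↦ (3, 0, 0, 2) · λ_10+ρ ↦ (0, 0, 1, 1)

Linkage partition of the 10 weights (4 classes, p=5):

[[1, 5, 6, 8, 9], [2], [3, 7, 10], [4]]


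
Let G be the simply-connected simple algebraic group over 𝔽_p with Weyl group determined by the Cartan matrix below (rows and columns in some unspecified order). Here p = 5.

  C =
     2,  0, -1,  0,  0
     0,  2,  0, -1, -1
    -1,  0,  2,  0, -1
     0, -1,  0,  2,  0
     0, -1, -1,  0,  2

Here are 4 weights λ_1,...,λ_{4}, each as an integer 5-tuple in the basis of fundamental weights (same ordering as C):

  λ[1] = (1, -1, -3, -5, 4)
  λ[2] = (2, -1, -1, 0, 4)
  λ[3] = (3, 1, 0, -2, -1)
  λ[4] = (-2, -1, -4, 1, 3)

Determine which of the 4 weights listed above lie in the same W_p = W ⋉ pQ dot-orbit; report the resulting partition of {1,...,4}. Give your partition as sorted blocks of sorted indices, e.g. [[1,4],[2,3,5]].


A_5 Cartan matrix, 5 simple roots permuted; ρ=(1,1,1,1,1).

W_5-reps of the 4 weights in Ā_5 (same 5-coord order as C):

    λ_1+ρ ↦ (0, 3, 1, 0, 1)
    λ_2+ρ ↦ (0, 3, 1, 0, 1)
    λ_3+ρ ↦ (2, 0, 1, 1, 0)
    λ_4+ρ ↦ (2, 0, 1, 1, 0)

Grouping the 4 weights by Ā_5-representative: 2 linkage classes.

[[1, 2], [3, 4]]


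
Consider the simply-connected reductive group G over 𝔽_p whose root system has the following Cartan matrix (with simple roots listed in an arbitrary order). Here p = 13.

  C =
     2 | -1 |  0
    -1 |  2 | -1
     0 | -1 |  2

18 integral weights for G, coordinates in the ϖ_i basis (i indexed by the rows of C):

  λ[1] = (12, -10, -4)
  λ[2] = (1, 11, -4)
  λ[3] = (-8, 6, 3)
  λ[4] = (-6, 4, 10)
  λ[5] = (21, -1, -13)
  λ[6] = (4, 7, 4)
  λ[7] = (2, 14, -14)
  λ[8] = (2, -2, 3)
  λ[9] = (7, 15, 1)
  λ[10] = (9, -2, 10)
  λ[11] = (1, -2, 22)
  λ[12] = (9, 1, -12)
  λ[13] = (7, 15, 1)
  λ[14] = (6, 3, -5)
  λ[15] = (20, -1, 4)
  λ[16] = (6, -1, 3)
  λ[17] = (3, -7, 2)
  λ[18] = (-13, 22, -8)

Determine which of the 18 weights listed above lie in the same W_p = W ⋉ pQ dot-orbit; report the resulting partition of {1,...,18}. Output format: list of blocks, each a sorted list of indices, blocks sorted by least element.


Cartan matrix: type A_3 (|W|=24); un-permuting the 3 rows.

Ā_13 reps of the 18 weights (A_3, coords as presented):

  [1] (1, 3, 9) · [2] (1, 9, 2) · [3] (7, 0, 4) · [4] (2, 0, 8) · [5] (1, 3, 9) · [6] (0, 8, 0) · [7] (2, 0, 8) · [8] (2, 1, 3) · [9] (2, 0, 8) · [10] (2, 1, 3) · [11] (1, 9, 2) · [12] (1, 9, 2) · [13] (2, 0, 8) · [14] (7, 0, 4) · [15] (0, 8, 0) · [16] (7, 0, 4) · [17] (2, 1, 3) · [18] (2, 1, 3)

These 18 weights hit 6 W_13-dot-orbits; sizes (2, 3, 3, 4, 2, 4):

[[1, 5], [2, 11, 12], [3, 14, 16], [4, 7, 9, 13], [6, 15], [8, 10, 17, 18]]


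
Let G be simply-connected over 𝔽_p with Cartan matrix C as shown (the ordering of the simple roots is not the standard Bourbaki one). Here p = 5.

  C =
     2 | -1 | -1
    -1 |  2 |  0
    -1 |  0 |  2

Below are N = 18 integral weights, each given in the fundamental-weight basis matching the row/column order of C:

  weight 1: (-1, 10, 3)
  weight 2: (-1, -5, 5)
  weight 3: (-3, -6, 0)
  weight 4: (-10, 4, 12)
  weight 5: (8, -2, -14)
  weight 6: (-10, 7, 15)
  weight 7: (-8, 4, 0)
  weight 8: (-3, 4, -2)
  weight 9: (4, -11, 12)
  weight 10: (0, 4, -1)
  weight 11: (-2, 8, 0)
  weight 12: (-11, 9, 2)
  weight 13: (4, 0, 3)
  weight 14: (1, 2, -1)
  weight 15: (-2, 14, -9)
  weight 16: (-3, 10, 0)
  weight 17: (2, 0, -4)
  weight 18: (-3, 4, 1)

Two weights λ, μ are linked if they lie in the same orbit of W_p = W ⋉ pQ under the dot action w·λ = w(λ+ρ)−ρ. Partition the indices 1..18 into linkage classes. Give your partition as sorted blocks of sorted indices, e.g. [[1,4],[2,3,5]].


Cartan matrix: type A_3 (|W|=24); un-permuting the 3 rows.

W_5-reps of the 18 weights in Ā_5 (same 3-coord order as C):

  [1] (0, 4, 1);  [2] (3, 1, 1);  [3] (0, 1, 3);  [4] (3, 1, 1);  [5] (0, 1, 3);  [6] (0, 1, 3);  [7] (0, 1, 3);  [8] (1, 2, 2);  [9] (2, 3, 0);  [10] (0, 4, 1);  [11] (3, 1, 1);  [12] (2, 3, 0);  [13] (0, 4, 1);  [14] (2, 3, 0);  [15] (1, 3, 0);  [16] (3, 1, 1);  [17] (0, 1, 3);  [18] (2, 3, 0)

Linkage partition of the 18 weights (6 classes, p=5):

[[1, 10, 13], [2, 4, 11, 16], [3, 5, 6, 7, 17], [8], [9, 12, 14, 18], [15]]


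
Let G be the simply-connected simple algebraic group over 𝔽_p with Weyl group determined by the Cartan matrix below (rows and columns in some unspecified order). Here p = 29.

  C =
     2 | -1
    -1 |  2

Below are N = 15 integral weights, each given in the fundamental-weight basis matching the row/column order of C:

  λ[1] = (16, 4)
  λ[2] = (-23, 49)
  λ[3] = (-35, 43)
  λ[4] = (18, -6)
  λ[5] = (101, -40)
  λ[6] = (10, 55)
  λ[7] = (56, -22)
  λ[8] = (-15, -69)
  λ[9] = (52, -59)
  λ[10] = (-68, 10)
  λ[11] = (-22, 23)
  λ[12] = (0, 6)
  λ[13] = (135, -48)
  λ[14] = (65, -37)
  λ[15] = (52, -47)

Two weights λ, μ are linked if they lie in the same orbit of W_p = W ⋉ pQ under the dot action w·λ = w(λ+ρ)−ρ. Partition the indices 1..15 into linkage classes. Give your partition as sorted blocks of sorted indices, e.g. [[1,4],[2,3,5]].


Root system A_2: the 2×2 matrix C matches after relabeling.

λ_j+ρ reflected into Ā_29 (⟨·,θ^∨⟩≤29); 2-tuples as given:

  λ_1+ρ ↦ (17, 5) · λ_2+ρ ↦ (1, 7) · λ_3+ρ ↦ (14, 5) · λ_4+ρ ↦ (14, 5) · λ_5+ρ ↦ (14, 5) · λ_6+ρ ↦ (18, 9) · λ_7+ρ ↦ (1, 7) · λ_8+ρ ↦ (14, 5) · λ_9+ρ ↦ (24, 0) · λ_10+ρ ↦ (18, 9) · λ_11+ρ ↦ (21, 3) · λ_12+ρ ↦ (1, 7) · λ_13+ρ ↦ (18, 9) · λ_14+ρ ↦ (1, 7) · λ_15+ρ ↦ (17, 5)

6 distinct reps among the 15 weights ⇒ 6 W_29-linkage classes:

[[1, 15], [2, 7, 12, 14], [3, 4, 5, 8], [6, 10, 13], [9], [11]]


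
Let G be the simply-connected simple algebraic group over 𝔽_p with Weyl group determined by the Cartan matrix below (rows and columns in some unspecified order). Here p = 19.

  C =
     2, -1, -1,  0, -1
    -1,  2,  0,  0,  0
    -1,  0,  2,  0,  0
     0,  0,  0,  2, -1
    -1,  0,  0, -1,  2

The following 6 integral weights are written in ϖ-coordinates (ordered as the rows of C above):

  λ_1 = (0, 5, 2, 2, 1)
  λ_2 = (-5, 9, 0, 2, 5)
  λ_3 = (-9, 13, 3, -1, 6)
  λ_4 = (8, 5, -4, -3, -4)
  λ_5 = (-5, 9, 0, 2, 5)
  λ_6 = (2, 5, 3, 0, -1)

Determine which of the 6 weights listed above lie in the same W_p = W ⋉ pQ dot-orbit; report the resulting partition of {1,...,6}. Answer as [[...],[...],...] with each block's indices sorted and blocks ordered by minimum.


Cartan matrix: type D_5 (|W|=1920); un-permuting the 5 rows.

λ_j+ρ reflected into Ā_19 (⟨·,θ^∨⟩≤19); 5-tuples as given:

  1: (1, 6, 3, 3, 2)
  2: (1, 6, 3, 3, 2)
  3: (3, 6, 4, 1, 0)
  4: (1, 6, 3, 3, 2)
  5: (1, 6, 3, 3, 2)
  6: (3, 6, 4, 1, 0)

Linkage partition of the 6 weights (2 classes, p=19):

[[1, 2, 4, 5], [3, 6]]


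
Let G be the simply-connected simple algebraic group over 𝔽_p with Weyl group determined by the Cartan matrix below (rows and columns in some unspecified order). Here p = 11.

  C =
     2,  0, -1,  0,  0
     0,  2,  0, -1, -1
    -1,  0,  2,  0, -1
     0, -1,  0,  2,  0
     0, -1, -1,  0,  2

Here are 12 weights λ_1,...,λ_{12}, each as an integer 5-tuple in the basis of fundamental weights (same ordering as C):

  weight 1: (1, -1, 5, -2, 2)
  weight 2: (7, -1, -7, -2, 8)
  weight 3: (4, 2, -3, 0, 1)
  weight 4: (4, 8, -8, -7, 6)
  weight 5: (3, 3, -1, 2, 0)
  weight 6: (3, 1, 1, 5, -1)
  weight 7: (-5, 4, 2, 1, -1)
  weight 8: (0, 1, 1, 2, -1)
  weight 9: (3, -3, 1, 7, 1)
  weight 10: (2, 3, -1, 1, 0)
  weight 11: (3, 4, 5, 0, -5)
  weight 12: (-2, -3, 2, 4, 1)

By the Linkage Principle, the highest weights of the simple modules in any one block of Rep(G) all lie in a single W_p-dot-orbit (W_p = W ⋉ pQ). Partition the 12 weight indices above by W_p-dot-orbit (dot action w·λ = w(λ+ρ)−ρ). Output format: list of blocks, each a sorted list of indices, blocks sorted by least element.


Dynkin diagram of C (from the 8 off-diagonal −1 entries): A_5.

Each λ_j+ρ reduced to Ā_11; 5-tuples below use C's row order:

    [1] (2, 1, 6, 0, 2)
    [2] (2, 1, 6, 0, 2)
    [3] (3, 3, 2, 1, 0)
    [4] (3, 3, 2, 1, 0)
    [5] (3, 4, 0, 2, 1)
    [6] (1, 2, 2, 3, 0)
    [7] (3, 4, 0, 2, 1)
    [8] (1, 2, 2, 3, 0)
    [9] (1, 2, 2, 3, 0)
    [10] (3, 4, 0, 2, 1)
    [11] (3, 1, 2, 0, 4)
    [12] (1, 2, 2, 3, 0)

Grouping the 12 weights by Ā_11-representative: 5 linkage classes.

[[1, 2], [3, 4], [5, 7, 10], [6, 8, 9, 12], [11]]


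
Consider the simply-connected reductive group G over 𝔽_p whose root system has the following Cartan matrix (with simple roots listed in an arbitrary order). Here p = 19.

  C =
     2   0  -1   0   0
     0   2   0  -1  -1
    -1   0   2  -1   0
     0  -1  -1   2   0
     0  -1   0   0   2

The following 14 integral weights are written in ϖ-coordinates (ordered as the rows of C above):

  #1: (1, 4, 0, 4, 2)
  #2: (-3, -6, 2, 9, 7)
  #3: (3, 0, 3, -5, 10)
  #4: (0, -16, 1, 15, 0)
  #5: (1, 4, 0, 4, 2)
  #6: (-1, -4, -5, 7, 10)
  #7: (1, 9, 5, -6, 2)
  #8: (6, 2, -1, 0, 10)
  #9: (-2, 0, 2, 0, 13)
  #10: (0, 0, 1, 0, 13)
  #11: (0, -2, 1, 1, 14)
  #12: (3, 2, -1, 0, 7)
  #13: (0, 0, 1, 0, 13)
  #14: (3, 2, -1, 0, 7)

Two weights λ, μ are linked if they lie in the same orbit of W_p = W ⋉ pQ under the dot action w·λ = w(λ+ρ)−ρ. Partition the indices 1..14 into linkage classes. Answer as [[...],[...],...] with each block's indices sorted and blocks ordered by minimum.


Root system A_5: the 5×5 matrix C matches after relabeling.

Ā_19 reps of the 14 weights (A_5, coords as presented):

  λ_1 → (2, 5, 1, 5, 3)
  λ_2 → (2, 5, 1, 5, 3)
  λ_3 → (4, 3, 0, 1, 8)
  λ_4 → (1, 1, 2, 1, 14)
  λ_5 → (2, 5, 1, 5, 3)
  λ_6 → (4, 3, 0, 1, 8)
  λ_7 → (2, 5, 1, 5, 3)
  λ_8 → (4, 3, 0, 1, 8)
  λ_9 → (1, 1, 2, 1, 14)
  λ_10 → (1, 1, 2, 1, 14)
  λ_11 → (1, 1, 2, 1, 14)
  λ_12 → (4, 3, 0, 1, 8)
  λ_13 → (1, 1, 2, 1, 14)
  λ_14 → (4, 3, 0, 1, 8)

These 14 weights hit 3 W_19-dot-orbits; sizes (4, 5, 5):

[[1, 2, 5, 7], [3, 6, 8, 12, 14], [4, 9, 10, 11, 13]]


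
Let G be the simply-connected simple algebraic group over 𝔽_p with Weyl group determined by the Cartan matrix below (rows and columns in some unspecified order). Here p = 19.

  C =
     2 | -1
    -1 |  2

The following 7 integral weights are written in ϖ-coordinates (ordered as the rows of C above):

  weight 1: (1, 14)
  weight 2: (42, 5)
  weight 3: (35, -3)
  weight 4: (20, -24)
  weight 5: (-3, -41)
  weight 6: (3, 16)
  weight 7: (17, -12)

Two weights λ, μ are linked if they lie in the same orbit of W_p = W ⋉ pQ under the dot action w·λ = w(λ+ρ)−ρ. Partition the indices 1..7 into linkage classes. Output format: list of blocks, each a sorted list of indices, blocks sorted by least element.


Cartan matrix: type A_2 (|W|=6); un-permuting the 2 rows.

Alcove-folded reps (p=19, 7 weights, presented ϖ-order):

  λ_1 → (2, 15) · λ_2 → (6, 8) · λ_3 → (2, 15) · λ_4 → (2, 15) · λ_5 → (2, 15) · λ_6 → (2, 15) · λ_7 → (7, 11)

Grouping the 7 weights by Ā_19-representative: 3 linkage classes.

[[1, 3, 4, 5, 6], [2], [7]]


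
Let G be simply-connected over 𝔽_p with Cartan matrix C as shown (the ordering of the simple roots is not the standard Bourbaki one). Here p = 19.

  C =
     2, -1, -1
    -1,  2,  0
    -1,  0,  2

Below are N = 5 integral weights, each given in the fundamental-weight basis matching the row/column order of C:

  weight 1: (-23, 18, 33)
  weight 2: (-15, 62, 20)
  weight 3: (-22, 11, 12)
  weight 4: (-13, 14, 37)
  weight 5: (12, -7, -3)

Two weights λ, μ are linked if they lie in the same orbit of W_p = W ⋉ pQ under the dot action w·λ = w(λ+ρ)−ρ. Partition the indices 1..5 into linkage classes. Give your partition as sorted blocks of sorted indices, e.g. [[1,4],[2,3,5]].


Cartan matrix: type A_3 (|W|=24); un-permuting the 3 rows.

Alcove-folded reps (p=19, 5 weights, presented ϖ-order):

  [1] (4, 12, 3) · [2] (5, 6, 2) · [3] (4, 7, 6) · [4] (4, 12, 3) · [5] (5, 6, 2)

The 5 indices split into 3 linkage classes (same alcove rep ⇔ same W_19-dot-orbit):

[[1, 4], [2, 5], [3]]


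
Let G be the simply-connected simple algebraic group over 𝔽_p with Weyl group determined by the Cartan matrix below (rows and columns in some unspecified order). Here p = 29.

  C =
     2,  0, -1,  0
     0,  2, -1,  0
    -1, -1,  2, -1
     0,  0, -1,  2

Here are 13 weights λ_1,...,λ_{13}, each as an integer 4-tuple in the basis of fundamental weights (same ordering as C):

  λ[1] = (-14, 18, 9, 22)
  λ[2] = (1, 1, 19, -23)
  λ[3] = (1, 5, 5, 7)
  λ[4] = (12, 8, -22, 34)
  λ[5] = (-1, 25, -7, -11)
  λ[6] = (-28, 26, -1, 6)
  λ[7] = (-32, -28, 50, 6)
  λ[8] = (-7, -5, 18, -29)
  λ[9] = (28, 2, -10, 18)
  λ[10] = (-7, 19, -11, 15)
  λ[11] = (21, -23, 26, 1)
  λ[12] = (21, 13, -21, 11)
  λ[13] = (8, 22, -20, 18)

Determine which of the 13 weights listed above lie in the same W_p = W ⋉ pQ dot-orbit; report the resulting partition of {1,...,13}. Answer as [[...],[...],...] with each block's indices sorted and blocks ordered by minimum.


Dynkin diagram of C (from the 6 off-diagonal −1 entries): D_4.

Ā_29 reps of the 13 weights (D_4, coords as presented):

    λ_1+ρ ↦ (10, 4, 6, 0)
    λ_2+ρ ↦ (0, 0, 2, 20)
    λ_3+ρ ↦ (2, 6, 6, 8)
    λ_4+ρ ↦ (2, 6, 6, 8)
    λ_5+ρ ↦ (10, 4, 6, 0)
    λ_6+ρ ↦ (0, 0, 2, 20)
    λ_7+ρ ↦ (0, 0, 2, 20)
    λ_8+ρ ↦ (4, 6, 9, 0)
    λ_9+ρ ↦ (10, 4, 6, 0)
    λ_10+ρ ↦ (10, 4, 6, 0)
    λ_11+ρ ↦ (0, 0, 2, 20)
    λ_12+ρ ↦ (2, 6, 6, 8)
    λ_13+ρ ↦ (10, 4, 6, 0)

Grouping the 13 weights by Ā_29-representative: 4 linkage classes.

[[1, 5, 9, 10, 13], [2, 6, 7, 11], [3, 4, 12], [8]]


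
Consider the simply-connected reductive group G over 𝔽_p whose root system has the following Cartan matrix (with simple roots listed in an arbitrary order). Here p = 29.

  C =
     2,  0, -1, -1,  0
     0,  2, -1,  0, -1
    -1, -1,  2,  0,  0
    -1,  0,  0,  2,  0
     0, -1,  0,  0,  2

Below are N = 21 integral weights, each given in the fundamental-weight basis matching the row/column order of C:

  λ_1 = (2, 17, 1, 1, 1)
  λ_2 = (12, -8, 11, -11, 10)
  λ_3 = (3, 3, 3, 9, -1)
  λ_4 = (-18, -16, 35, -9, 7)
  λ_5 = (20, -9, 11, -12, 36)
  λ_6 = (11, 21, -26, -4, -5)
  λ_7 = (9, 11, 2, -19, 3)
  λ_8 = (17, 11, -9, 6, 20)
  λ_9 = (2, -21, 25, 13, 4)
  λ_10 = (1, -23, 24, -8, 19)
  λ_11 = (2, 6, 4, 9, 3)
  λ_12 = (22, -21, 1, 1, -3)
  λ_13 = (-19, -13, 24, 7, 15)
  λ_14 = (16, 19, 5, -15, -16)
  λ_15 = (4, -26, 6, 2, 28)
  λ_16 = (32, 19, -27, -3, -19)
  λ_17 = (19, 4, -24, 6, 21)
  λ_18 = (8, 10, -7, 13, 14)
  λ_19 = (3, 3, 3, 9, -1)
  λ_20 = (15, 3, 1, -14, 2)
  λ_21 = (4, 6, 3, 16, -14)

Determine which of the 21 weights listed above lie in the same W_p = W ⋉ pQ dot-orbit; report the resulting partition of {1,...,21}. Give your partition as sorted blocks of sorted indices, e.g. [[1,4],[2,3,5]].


Type A_5, rank 5, |W|=720; reorder rows/cols to standard.

Alcove-folded reps (p=29, 21 weights, presented ϖ-order):

  λ_1+ρ ↦ (3, 18, 2, 2, 2);  λ_2+ρ ↦ (3, 7, 5, 10, 4);  λ_3+ρ ↦ (4, 4, 4, 10, 0);  λ_4+ρ ↦ (4, 4, 4, 10, 0);  λ_5+ρ ↦ (4, 4, 4, 10, 0);  λ_6+ρ ↦ (3, 4, 2, 13, 3);  λ_7+ρ ↦ (3, 7, 5, 10, 4);  λ_8+ρ ↦ (4, 4, 4, 10, 0);  λ_9+ρ ↦ (3, 5, 6, 0, 1);  λ_10+ρ ↦ (3, 18, 2, 2, 2);  λ_11+ρ ↦ (3, 7, 5, 10, 4);  λ_12+ρ ↦ (3, 18, 2, 2, 2);  λ_13+ρ ↦ (3, 7, 5, 10, 4);  λ_14+ρ ↦ (3, 5, 6, 0, 1);  λ_15+ρ ↦ (3, 7, 5, 10, 4);  λ_16+ρ ↦ (3, 18, 2, 2, 2);  λ_17+ρ ↦ (3, 18, 2, 2, 2);  λ_18+ρ ↦ (3, 5, 6, 0, 1);  λ_19+ρ ↦ (4, 4, 4, 10, 0);  λ_20+ρ ↦ (3, 4, 2, 13, 3);  λ_21+ρ ↦ (3, 4, 2, 13, 3)

Partition of {1..21} into 5 W_29-dot-orbits:

[[1, 10, 12, 16, 17], [2, 7, 11, 13, 15], [3, 4, 5, 8, 19], [6, 20, 21], [9, 14, 18]]


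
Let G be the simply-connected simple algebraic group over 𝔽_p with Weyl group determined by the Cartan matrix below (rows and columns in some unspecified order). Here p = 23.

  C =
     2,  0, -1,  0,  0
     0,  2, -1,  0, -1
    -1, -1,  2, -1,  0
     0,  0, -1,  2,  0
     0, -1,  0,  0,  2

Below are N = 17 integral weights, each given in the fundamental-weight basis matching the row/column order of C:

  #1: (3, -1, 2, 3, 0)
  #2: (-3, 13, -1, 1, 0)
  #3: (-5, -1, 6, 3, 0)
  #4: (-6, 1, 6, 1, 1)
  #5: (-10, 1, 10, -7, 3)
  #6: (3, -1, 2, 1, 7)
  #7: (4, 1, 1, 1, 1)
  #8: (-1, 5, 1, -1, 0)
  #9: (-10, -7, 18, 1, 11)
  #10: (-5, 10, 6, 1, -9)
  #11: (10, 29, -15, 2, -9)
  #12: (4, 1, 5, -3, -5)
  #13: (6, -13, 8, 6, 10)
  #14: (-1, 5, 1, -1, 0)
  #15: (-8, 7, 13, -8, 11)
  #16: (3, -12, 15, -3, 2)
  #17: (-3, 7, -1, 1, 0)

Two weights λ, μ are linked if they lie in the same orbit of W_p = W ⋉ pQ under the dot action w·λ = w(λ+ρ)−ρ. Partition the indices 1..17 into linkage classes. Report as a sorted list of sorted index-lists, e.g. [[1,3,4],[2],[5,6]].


Cartan matrix: type D_5 (|W|=1920); un-permuting the 5 rows.

W_23-reps of the 17 weights in Ā_23 (same 5-coord order as C):

    1: (4, 0, 3, 4, 1)
    2: (0, 6, 2, 0, 1)
    3: (4, 0, 3, 4, 1)
    4: (5, 2, 2, 2, 2)
    5: (5, 2, 2, 2, 2)
    6: (4, 0, 3, 2, 8)
    7: (5, 2, 2, 2, 2)
    8: (0, 6, 2, 0, 1)
    9: (5, 2, 2, 2, 2)
    10: (4, 0, 3, 2, 8)
    11: (4, 0, 3, 4, 1)
    12: (5, 2, 2, 2, 2)
    13: (4, 0, 3, 4, 1)
    14: (0, 6, 2, 0, 1)
    15: (4, 0, 3, 4, 1)
    16: (4, 0, 3, 2, 8)
    17: (0, 6, 2, 0, 1)

The 17 indices split into 4 linkage classes (same alcove rep ⇔ same W_23-dot-orbit):

[[1, 3, 11, 13, 15], [2, 8, 14, 17], [4, 5, 7, 9, 12], [6, 10, 16]]


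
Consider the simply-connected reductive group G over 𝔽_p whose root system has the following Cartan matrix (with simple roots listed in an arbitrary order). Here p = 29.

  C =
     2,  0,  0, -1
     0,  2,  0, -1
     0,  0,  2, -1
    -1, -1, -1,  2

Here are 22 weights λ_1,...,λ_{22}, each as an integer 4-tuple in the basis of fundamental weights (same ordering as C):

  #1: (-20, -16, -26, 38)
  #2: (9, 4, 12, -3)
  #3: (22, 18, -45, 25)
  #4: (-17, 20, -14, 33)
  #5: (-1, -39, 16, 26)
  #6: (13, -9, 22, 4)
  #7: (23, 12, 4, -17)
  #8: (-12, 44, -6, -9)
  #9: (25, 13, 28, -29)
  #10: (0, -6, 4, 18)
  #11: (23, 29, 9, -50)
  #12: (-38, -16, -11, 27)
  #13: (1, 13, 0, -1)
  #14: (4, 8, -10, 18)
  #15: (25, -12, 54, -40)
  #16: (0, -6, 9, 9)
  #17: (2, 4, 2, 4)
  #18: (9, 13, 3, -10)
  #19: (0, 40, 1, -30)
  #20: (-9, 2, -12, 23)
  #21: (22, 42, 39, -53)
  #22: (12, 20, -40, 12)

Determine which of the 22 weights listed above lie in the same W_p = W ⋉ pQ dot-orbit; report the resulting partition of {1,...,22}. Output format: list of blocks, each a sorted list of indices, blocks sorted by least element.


D_4 Cartan matrix, 4 simple roots permuted; ρ=(1,1,1,1).

Alcove-folded reps (p=29, 22 weights, presented ϖ-order):

    λ_1 → (1, 5, 5, 4)
    λ_2 → (8, 3, 11, 2)
    λ_3 → (1, 5, 10, 5)
    λ_4 → (8, 3, 11, 2)
    λ_5 → (4, 12, 9, 2)
    λ_6 → (1, 5, 10, 5)
    λ_7 → (8, 3, 11, 2)
    λ_8 → (3, 5, 3, 5)
    λ_9 → (2, 14, 1, 0)
    λ_10 → (1, 5, 5, 4)
    λ_11 → (1, 5, 5, 4)
    λ_12 → (1, 5, 10, 5)
    λ_13 → (2, 14, 1, 0)
    λ_14 → (1, 5, 5, 4)
    λ_15 → (8, 3, 11, 2)
    λ_16 → (1, 5, 10, 5)
    λ_17 → (3, 5, 3, 5)
    λ_18 → (1, 5, 5, 4)
    λ_19 → (2, 14, 1, 0)
    λ_20 → (8, 3, 11, 2)
    λ_21 → (4, 12, 9, 2)
    λ_22 → (3, 5, 3, 5)

These 22 weights hit 6 W_29-dot-orbits; sizes (5, 5, 4, 2, 3, 3):

[[1, 10, 11, 14, 18], [2, 4, 7, 15, 20], [3, 6, 12, 16], [5, 21], [8, 17, 22], [9, 13, 19]]


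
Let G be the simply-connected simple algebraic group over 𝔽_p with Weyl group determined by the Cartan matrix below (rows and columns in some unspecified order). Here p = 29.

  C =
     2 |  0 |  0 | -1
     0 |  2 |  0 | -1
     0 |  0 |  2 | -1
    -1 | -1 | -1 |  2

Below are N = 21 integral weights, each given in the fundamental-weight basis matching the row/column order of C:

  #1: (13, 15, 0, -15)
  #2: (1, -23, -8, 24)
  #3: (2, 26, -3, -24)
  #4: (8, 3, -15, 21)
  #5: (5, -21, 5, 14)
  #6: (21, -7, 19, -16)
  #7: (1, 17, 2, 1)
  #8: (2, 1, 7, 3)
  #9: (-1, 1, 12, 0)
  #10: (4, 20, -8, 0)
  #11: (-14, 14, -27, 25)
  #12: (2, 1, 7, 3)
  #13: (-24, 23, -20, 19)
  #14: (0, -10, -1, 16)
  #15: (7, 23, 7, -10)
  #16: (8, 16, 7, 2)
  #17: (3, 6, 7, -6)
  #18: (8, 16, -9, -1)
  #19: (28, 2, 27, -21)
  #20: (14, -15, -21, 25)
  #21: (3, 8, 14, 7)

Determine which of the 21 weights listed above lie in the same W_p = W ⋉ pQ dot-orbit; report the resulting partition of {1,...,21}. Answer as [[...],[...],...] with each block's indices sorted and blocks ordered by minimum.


C ↔ D_4 under row/col permutation; |W(D_4)| = 192.

Each λ_j+ρ reduced to Ā_29; 4-tuples below use C's row order:

  1: (0, 2, 13, 1) · 2: (2, 18, 3, 2) · 3: (2, 18, 3, 2) · 4: (3, 2, 8, 4) · 5: (1, 15, 1, 5) · 6: (1, 15, 1, 5) · 7: (2, 18, 3, 2) · 8: (3, 2, 8, 4) · 9: (0, 2, 13, 1) · 10: (1, 15, 1, 5) · 11: (0, 2, 13, 1) · 12: (3, 2, 8, 4) · 13: (1, 2, 3, 4) · 14: (1, 9, 0, 8) · 15: (1, 15, 1, 5) · 16: (1, 9, 0, 8) · 17: (1, 2, 3, 4) · 18: (1, 9, 0, 8) · 19: (1, 9, 0, 8) · 20: (3, 2, 8, 4) · 21: (3, 2, 8, 4)

The 21 indices split into 6 linkage classes (same alcove rep ⇔ same W_29-dot-orbit):

[[1, 9, 11], [2, 3, 7], [4, 8, 12, 20, 21], [5, 6, 10, 15], [13, 17], [14, 16, 18, 19]]


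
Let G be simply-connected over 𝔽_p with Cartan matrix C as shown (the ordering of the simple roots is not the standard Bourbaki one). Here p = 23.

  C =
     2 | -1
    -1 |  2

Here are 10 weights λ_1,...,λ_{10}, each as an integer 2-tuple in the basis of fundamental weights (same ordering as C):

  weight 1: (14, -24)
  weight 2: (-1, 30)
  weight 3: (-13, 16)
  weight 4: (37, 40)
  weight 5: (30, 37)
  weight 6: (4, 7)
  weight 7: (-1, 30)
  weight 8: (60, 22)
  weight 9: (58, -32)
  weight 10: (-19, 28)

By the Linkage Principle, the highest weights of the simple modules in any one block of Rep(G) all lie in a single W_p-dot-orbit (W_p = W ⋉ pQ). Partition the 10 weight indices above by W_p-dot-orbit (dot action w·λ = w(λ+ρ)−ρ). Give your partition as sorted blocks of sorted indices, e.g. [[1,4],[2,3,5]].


Dynkin diagram of C (from the 2 off-diagonal −1 entries): A_2.

Ā_23 reps of the 10 weights (A_2, coords as presented):

    [1] (8, 15)
    [2] (8, 15)
    [3] (12, 5)
    [4] (5, 8)
    [5] (8, 15)
    [6] (5, 8)
    [7] (8, 15)
    [8] (8, 15)
    [9] (5, 8)
    [10] (12, 5)

Partition of {1..10} into 3 W_23-dot-orbits:

[[1, 2, 5, 7, 8], [3, 10], [4, 6, 9]]


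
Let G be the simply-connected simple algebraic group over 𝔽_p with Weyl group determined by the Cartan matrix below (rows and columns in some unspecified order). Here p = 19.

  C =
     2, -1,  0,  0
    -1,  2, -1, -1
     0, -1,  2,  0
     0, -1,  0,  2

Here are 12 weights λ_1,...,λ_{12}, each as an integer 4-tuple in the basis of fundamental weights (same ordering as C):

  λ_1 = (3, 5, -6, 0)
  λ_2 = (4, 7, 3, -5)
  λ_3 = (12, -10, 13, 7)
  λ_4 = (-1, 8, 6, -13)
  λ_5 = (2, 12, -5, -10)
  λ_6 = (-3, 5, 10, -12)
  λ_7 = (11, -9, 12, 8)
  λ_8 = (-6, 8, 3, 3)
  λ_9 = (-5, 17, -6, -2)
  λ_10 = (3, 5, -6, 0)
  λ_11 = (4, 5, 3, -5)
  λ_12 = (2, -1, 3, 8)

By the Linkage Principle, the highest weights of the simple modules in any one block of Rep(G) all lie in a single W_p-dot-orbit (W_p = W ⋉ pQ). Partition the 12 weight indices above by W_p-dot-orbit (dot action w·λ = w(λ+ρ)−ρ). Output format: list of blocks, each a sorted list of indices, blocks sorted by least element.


C ↔ D_4 under row/col permutation; |W(D_4)| = 192.

Folding the 12 weights λ_j+ρ into Ā_19 (reps in the given 4-coord order):

  1: (4, 1, 5, 1) · 2: (5, 2, 4, 4) · 3: (4, 1, 5, 1) · 4: (3, 0, 4, 9) · 5: (3, 0, 4, 9) · 6: (5, 2, 4, 4) · 7: (4, 1, 5, 1) · 8: (5, 2, 4, 4) · 9: (4, 1, 5, 1) · 10: (4, 1, 5, 1) · 11: (5, 2, 4, 4) · 12: (3, 0, 4, 9)

Partition of {1..12} into 3 W_19-dot-orbits:

[[1, 3, 7, 9, 10], [2, 6, 8, 11], [4, 5, 12]]


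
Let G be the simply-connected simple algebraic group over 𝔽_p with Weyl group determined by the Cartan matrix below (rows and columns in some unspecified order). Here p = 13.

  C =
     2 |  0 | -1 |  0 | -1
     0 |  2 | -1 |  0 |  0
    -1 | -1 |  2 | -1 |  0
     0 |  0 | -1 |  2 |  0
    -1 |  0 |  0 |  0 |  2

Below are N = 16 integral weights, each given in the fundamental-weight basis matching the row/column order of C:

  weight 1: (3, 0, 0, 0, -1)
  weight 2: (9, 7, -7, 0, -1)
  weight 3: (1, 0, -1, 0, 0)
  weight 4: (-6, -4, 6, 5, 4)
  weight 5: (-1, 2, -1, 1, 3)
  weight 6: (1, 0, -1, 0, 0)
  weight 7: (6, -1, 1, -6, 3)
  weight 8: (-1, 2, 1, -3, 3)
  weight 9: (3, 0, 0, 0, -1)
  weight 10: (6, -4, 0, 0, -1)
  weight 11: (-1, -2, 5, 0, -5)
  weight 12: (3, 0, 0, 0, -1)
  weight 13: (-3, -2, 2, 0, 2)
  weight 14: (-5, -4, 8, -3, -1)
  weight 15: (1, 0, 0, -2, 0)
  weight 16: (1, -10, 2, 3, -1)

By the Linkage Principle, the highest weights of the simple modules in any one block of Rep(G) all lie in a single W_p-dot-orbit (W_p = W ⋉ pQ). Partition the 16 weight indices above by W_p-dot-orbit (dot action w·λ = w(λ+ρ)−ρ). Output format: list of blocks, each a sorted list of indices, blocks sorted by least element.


Type D_5, rank 5, |W|=1920; reorder rows/cols to standard.

Alcove-folded reps (p=13, 16 weights, presented ϖ-order):

  λ_1 → (4, 1, 1, 1, 0) · λ_2 → (0, 2, 1, 5, 0) · λ_3 → (2, 1, 0, 1, 1) · λ_4 → (0, 2, 1, 5, 0) · λ_5 → (0, 3, 0, 2, 4) · λ_6 → (2, 1, 0, 1, 1) · λ_7 → (0, 3, 0, 2, 4) · λ_8 → (0, 3, 0, 2, 4) · λ_9 → (4, 1, 1, 1, 0) · λ_10 → (4, 1, 1, 1, 0) · λ_11 → (4, 1, 1, 1, 0) · λ_12 → (4, 1, 1, 1, 0) · λ_13 → (2, 1, 0, 1, 1) · λ_14 → (0, 3, 0, 2, 4) · λ_15 → (2, 1, 0, 1, 1) · λ_16 → (0, 3, 0, 2, 4)

Linkage partition of the 16 weights (4 classes, p=13):

[[1, 9, 10, 11, 12], [2, 4], [3, 6, 13, 15], [5, 7, 8, 14, 16]]


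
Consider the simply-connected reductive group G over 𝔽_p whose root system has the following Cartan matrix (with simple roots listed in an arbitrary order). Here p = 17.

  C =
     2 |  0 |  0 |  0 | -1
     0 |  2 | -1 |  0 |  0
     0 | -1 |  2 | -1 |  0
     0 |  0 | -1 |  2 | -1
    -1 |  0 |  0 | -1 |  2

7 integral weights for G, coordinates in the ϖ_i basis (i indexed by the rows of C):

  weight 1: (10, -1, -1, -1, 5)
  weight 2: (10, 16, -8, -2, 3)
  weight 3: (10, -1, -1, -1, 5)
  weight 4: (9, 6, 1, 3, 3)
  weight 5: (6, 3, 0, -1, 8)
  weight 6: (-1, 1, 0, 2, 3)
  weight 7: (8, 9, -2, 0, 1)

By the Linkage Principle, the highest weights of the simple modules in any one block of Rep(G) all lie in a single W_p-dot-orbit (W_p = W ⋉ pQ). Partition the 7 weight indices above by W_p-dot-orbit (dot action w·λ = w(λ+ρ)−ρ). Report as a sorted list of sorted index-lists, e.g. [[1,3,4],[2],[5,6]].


Type A_5, rank 5, |W|=720; reorder rows/cols to standard.

Alcove-folded reps (p=17, 7 weights, presented ϖ-order):

  λ_1+ρ ↦ (11, 0, 0, 0, 6)
  λ_2+ρ ↦ (0, 2, 1, 3, 4)
  λ_3+ρ ↦ (11, 0, 0, 0, 6)
  λ_4+ρ ↦ (0, 2, 1, 3, 4)
  λ_5+ρ ↦ (3, 0, 1, 0, 9)
  λ_6+ρ ↦ (0, 2, 1, 3, 4)
  λ_7+ρ ↦ (5, 5, 1, 0, 2)

Grouping the 7 weights by Ā_17-representative: 4 linkage classes.

[[1, 3], [2, 4, 6], [5], [7]]


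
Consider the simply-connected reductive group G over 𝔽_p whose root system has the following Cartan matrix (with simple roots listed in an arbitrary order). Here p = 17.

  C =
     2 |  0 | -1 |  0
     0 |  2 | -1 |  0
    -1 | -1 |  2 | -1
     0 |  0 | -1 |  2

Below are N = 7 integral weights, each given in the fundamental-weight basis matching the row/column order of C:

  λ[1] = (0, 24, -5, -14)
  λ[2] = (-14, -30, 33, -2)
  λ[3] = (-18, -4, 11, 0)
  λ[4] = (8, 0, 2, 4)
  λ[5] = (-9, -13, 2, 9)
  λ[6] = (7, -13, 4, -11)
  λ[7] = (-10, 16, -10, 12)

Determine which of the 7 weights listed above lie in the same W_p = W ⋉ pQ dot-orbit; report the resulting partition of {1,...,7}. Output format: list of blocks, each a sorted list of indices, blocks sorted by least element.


Dynkin diagram of C (from the 6 off-diagonal −1 entries): D_4.

Each λ_j+ρ reduced to Ā_17; 4-tuples below use C's row order:

  1: (8, 0, 1, 4);  2: (8, 0, 1, 4);  3: (5, 1, 4, 3);  4: (8, 0, 1, 4);  5: (5, 1, 4, 3);  6: (5, 1, 4, 3);  7: (8, 0, 1, 4)

Partition of {1..7} into 2 W_17-dot-orbits:

[[1, 2, 4, 7], [3, 5, 6]]


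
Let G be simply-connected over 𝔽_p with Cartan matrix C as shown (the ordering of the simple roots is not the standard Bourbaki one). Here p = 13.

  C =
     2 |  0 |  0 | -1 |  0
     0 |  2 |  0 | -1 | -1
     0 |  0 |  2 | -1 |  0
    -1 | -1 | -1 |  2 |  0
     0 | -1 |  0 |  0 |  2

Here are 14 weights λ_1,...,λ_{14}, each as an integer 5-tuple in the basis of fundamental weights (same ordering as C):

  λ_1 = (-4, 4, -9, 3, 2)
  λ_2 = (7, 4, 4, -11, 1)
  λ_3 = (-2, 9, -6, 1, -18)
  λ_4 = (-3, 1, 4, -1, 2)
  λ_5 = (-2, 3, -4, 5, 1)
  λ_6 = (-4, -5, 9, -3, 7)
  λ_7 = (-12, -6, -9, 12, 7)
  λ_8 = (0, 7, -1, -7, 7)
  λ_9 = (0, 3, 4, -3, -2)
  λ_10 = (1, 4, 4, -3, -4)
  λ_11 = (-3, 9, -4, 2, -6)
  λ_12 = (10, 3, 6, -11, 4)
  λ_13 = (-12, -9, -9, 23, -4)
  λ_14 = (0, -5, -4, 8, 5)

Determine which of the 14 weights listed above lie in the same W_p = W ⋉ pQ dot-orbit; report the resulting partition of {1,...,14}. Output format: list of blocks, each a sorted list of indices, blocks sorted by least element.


D_5 Cartan matrix, 5 simple roots permuted; ρ=(1,1,1,1,1).

Ā_13 reps of the 14 weights (D_5, coords as presented):

    [1] (4, 2, 1, 1, 1)
    [2] (0, 0, 3, 2, 3)
    [3] (1, 1, 3, 1, 1)
    [4] (0, 0, 3, 2, 3)
    [5] (1, 1, 3, 1, 1)
    [6] (4, 2, 1, 1, 1)
    [7] (0, 0, 3, 2, 3)
    [8] (0, 0, 1, 2, 5)
    [9] (1, 1, 3, 1, 1)
    [10] (0, 0, 3, 2, 3)
    [11] (0, 0, 1, 2, 5)
    [12] (1, 1, 3, 1, 1)
    [13] (0, 0, 3, 2, 3)
    [14] (1, 1, 3, 1, 1)

Grouping the 14 weights by Ā_13-representative: 4 linkage classes.

[[1, 6], [2, 4, 7, 10, 13], [3, 5, 9, 12, 14], [8, 11]]


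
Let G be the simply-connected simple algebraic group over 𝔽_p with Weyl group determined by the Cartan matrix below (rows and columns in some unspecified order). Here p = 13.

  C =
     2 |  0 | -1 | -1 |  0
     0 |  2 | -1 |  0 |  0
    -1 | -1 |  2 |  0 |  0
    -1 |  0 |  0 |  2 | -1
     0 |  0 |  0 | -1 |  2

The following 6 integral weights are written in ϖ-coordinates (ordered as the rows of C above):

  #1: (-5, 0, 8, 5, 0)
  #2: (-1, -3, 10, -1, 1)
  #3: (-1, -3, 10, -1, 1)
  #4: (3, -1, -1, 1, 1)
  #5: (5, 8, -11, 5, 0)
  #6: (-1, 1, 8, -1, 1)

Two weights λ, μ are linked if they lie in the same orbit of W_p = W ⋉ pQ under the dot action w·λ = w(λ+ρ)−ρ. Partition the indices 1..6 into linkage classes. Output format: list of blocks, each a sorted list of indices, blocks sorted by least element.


Root system A_5: the 5×5 matrix C matches after relabeling.

W_13-reps of the 6 weights in Ā_13 (same 5-coord order as C):

    [1] (4, 1, 5, 2, 1)
    [2] (0, 2, 9, 0, 2)
    [3] (0, 2, 9, 0, 2)
    [4] (4, 0, 0, 2, 2)
    [5] (4, 1, 5, 2, 1)
    [6] (0, 2, 9, 0, 2)

The 6 indices split into 3 linkage classes (same alcove rep ⇔ same W_13-dot-orbit):

[[1, 5], [2, 3, 6], [4]]


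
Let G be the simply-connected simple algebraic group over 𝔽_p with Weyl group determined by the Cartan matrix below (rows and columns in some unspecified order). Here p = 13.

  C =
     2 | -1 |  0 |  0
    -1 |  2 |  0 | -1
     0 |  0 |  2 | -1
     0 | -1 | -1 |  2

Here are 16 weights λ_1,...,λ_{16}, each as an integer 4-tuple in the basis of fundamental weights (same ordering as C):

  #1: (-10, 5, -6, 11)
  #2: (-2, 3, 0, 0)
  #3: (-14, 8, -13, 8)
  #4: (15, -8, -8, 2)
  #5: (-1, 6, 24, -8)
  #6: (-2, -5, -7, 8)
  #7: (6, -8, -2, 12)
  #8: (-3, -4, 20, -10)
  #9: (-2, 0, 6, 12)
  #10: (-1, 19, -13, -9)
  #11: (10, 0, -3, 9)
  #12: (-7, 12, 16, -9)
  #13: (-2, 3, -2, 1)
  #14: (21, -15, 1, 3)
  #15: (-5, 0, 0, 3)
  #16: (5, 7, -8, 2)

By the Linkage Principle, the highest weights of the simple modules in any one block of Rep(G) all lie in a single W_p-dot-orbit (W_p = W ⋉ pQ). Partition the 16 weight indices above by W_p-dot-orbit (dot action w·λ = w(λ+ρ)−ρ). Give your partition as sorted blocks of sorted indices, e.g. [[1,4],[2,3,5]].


Cartan matrix: type A_4 (|W|=120); un-permuting the 4 rows.

Ā_13 reps of the 16 weights (A_4, coords as presented):

    1: (1, 3, 0, 4)
    2: (1, 3, 1, 1)
    3: (1, 3, 0, 4)
    4: (2, 4, 1, 3)
    5: (0, 7, 1, 5)
    6: (3, 1, 4, 1)
    7: (0, 7, 1, 5)
    8: (1, 3, 1, 1)
    9: (0, 7, 1, 5)
    10: (0, 7, 1, 5)
    11: (2, 1, 7, 1)
    12: (1, 3, 0, 4)
    13: (1, 3, 1, 1)
    14: (1, 3, 1, 1)
    15: (1, 3, 1, 1)
    16: (2, 4, 1, 3)

Partition of {1..16} into 6 W_13-dot-orbits:

[[1, 3, 12], [2, 8, 13, 14, 15], [4, 16], [5, 7, 9, 10], [6], [11]]
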